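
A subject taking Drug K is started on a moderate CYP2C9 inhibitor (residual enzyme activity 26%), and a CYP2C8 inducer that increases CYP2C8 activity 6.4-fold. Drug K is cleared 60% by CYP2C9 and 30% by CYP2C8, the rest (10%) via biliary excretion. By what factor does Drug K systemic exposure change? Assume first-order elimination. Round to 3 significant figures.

CYP2C9: 0.6 × 0.26 = 0.156
CYP2C8: 0.3 × 6.4 = 1.92
Other: 0.1 (unchanged)
CL_new/CL_old = 0.156 + 1.92 + 0.1 = 2.176.
Systemic exposure ∝ 1/CL: fold-change = 1 / 2.176 = 0.460.

0.460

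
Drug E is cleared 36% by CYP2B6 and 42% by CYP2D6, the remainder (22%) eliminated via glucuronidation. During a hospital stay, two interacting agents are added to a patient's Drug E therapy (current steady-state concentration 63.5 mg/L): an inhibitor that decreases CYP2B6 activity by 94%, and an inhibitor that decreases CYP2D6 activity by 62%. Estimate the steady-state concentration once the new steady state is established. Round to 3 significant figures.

158 mg/L

The CYP2B6 pathway (36% of clearance) falls to 0.06× activity: 0.36 × 0.06 = 0.0216.
The CYP2D6 pathway (42% of clearance) is reduced to 0.38× activity: 0.42 × 0.38 = 0.1596.
The remaining 22% of clearance is unaffected.
Relative clearance = 0.0216 + 0.1596 + 0.22 = 0.4012.
Dividing the baseline by the relative clearance: 63.5 / 0.4012 = 158 mg/L.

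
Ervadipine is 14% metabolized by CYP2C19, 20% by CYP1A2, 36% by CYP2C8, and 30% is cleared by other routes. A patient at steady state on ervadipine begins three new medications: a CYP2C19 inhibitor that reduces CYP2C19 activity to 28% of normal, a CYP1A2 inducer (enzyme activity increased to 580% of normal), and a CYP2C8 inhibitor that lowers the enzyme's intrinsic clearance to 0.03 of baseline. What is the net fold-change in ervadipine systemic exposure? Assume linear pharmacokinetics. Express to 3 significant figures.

0.662

The CYP2C19 pathway (14% of clearance) drops to 0.28× activity: 0.14 × 0.28 = 0.0392.
The CYP1A2 pathway (20% of clearance) increases to 5.8× activity: 0.2 × 5.8 = 1.16.
The CYP2C8 pathway (36% of clearance) drops to 0.03× activity: 0.36 × 0.03 = 0.0108.
The remaining 30% of clearance is unaffected.
Relative clearance = 0.0392 + 1.16 + 0.0108 + 0.3 = 1.51.
Systemic exposure ∝ 1/CL: fold-change = 1 / 1.51 = 0.662.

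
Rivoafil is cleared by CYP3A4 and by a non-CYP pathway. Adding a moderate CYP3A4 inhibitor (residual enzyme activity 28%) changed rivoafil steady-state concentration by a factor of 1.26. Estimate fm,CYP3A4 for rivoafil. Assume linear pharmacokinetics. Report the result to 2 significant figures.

0.29

Let x = fm,CYP3A4. Because steady-state concentration ∝ 1/CL, relative clearance fell to 1/1.26 = 0.7937.
Setting x·0.28 + (1 − x) = 0.7937 and solving: x = (0.7937 − 1)/(0.28 − 1) = 0.29.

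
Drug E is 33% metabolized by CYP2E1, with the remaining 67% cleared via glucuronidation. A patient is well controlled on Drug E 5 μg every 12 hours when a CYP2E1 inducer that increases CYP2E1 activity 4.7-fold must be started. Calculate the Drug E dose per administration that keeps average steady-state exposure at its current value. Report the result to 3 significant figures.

11.1 μg

CYP2E1: 0.33 × 4.7 = 1.551
Other: 0.67 (unchanged)
CL_new/CL_old = 1.551 + 0.67 = 2.221.
To maintain the same steady-state level, dose must scale with clearance: new dose = 5 × 2.221 = 11.1 μg.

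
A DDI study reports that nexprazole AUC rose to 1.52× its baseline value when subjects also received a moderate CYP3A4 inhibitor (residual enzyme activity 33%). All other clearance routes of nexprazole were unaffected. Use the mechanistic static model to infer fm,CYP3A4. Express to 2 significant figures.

0.51

Call the CYP3A4 fraction fm. After the interaction, CL_new/CL_old = fm × 0.33 + (1 − fm).
AUC ratio = 1 / (new CL fraction), so new CL fraction = 1 / 1.52 = 0.6579.
fm × 0.33 + 1 − fm = 0.6579  ⇒  fm × (0.33 − 1) = −0.3421  ⇒  fm = 0.51.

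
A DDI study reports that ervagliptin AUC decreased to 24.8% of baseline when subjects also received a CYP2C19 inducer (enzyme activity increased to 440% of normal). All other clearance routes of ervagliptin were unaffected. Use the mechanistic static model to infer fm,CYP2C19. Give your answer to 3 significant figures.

CL'/CL = 1 / 0.248 = 4.032
4.4·fm + (1 − fm) = 4.032
fm = (4.032 − 1) / (4.4 − 1) = 0.892

0.892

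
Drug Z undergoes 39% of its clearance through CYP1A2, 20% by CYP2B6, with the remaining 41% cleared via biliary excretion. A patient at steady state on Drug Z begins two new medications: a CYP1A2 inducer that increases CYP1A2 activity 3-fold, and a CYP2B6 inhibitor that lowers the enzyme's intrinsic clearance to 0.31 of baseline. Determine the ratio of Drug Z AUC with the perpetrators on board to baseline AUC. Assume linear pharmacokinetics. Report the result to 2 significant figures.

0.61

CYP1A2: 0.39 × 3 = 1.17
CYP2B6: 0.2 × 0.31 = 0.062
Other: 0.41 (unchanged)
New clearance relative to baseline: 1.17 + 0.062 + 0.41 = 1.642.
Net AUC ratio = 1 / 1.642 = 0.61.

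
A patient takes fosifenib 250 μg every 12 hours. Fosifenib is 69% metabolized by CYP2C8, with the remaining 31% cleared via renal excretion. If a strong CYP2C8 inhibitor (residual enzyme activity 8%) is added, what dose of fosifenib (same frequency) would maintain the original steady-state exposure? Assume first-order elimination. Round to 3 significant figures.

The CYP2C8 pathway (69% of clearance) falls to 0.08× activity: 0.69 × 0.08 = 0.0552.
The remaining 31% of clearance is unaffected.
New clearance relative to baseline: 0.0552 + 0.31 = 0.3652.
Css,avg = (dose rate)/CL, so holding Css fixed requires dose ∝ CL: 250 × 0.3652 = 91.3 μg.

91.3 μg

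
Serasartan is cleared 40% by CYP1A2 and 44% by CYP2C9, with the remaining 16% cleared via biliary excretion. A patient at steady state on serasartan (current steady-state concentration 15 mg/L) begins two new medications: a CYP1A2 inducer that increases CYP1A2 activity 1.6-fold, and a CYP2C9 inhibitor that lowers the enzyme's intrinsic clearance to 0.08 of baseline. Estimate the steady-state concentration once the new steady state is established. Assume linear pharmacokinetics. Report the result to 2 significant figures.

The CYP1A2 pathway (40% of clearance) increases to 1.6× activity: 0.4 × 1.6 = 0.64.
The CYP2C9 pathway (44% of clearance) falls to 0.08× activity: 0.44 × 0.08 = 0.0352.
Non-CYP routes (16%) are unchanged.
New clearance relative to baseline: 0.64 + 0.0352 + 0.16 = 0.8352.
Steady-state concentration ∝ 1/CL: new value = 15 / 0.8352 = 18 mg/L.

18 mg/L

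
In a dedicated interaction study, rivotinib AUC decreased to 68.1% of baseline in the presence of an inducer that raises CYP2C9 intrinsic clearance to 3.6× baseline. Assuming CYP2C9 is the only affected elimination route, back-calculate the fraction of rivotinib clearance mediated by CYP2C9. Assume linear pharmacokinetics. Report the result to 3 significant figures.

Let fm be the CYP2C9 fraction. New clearance relative to baseline = fm × 3.6 + (1 − fm).
AUC ratio = 1 / (new CL fraction), so new CL fraction = 1 / 0.681 = 1.468.
fm × 3.6 + 1 − fm = 1.468  ⇒  fm × (3.6 − 1) = 0.4684  ⇒  fm = 0.180.

0.180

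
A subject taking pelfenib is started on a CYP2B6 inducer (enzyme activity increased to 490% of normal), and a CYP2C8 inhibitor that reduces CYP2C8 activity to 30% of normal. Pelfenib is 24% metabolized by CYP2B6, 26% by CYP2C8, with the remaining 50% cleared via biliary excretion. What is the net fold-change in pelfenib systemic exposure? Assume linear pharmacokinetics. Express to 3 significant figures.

CYP2B6: 0.24 × 4.9 = 1.176
CYP2C8: 0.26 × 0.3 = 0.078
Other: 0.5 (unchanged)
New clearance relative to baseline: 1.176 + 0.078 + 0.5 = 1.754.
Because systemic exposure varies inversely with clearance, the combined effect is 1 / 1.754 = 0.570.

0.570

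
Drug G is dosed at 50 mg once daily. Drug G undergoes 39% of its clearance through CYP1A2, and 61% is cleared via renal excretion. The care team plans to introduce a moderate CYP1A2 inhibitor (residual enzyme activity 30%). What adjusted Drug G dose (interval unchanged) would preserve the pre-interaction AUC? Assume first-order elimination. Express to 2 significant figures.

36 mg

The CYP1A2 pathway (39% of clearance) drops to 0.3× activity: 0.39 × 0.3 = 0.117.
The remaining 61% of clearance is unaffected.
Relative clearance = 0.117 + 0.61 = 0.727.
Exposure is unchanged when dose changes in proportion to clearance. New dose = 50 mg × 0.727 = 36 mg.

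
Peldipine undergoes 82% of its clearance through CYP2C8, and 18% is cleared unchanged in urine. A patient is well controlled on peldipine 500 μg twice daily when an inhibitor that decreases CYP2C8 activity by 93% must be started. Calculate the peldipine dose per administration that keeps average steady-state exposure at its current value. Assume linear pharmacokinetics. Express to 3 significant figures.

The CYP2C8 pathway (82% of clearance) is reduced to 0.07× activity: 0.82 × 0.07 = 0.0574.
Non-CYP routes (18%) are unchanged.
Relative clearance = 0.0574 + 0.18 = 0.2374.
Exposure is unchanged when dose changes in proportion to clearance. New dose = 500 μg × 0.2374 = 119 μg.

119 μg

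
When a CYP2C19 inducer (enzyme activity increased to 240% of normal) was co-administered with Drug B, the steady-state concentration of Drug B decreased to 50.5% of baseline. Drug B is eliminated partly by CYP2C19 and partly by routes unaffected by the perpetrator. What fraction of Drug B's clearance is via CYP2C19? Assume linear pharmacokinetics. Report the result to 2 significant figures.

0.70

Let fm be the CYP2C19 fraction. New clearance relative to baseline = fm × 2.4 + (1 − fm).
Steady-state concentration ratio = 1 / (new CL fraction), so new CL fraction = 1 / 0.505 = 1.98.
fm × 2.4 + 1 − fm = 1.98  ⇒  fm × (2.4 − 1) = 0.9802  ⇒  fm = 0.70.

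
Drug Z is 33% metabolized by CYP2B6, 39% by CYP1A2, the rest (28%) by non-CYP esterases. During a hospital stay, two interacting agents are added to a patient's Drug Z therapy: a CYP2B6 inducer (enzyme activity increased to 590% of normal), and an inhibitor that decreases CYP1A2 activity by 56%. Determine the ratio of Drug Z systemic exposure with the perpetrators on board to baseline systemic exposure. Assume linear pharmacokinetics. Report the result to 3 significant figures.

The CYP2B6 pathway (33% of clearance) rises to 5.9× activity: 0.33 × 5.9 = 1.947.
The CYP1A2 pathway (39% of clearance) falls to 0.44× activity: 0.39 × 0.44 = 0.1716.
Non-CYP routes (28%) are unchanged.
Relative clearance = 1.947 + 0.1716 + 0.28 = 2.3986.
Because systemic exposure varies inversely with clearance, the combined effect is 1 / 2.3986 = 0.417.

0.417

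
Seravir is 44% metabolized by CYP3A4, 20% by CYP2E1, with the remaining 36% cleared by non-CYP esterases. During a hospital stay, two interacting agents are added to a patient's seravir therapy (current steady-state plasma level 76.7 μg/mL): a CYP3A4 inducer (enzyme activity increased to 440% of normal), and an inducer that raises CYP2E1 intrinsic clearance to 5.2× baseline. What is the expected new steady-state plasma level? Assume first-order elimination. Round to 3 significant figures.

The CYP3A4 pathway (44% of clearance) rises to 4.4× activity: 0.44 × 4.4 = 1.936.
The CYP2E1 pathway (20% of clearance) is boosted to 5.2× activity: 0.2 × 5.2 = 1.04.
The remaining 36% of clearance is unaffected.
CL_new/CL_old = 1.936 + 1.04 + 0.36 = 3.336.
Dividing the baseline by the relative clearance: 76.7 / 3.336 = 23.0 μg/mL.

23.0 μg/mL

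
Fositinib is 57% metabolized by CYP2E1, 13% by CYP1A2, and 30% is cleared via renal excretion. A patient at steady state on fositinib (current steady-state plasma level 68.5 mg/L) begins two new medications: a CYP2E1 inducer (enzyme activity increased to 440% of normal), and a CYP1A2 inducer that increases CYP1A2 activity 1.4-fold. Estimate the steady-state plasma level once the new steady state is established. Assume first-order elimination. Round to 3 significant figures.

The CYP2E1 pathway (57% of clearance) is boosted to 4.4× activity: 0.57 × 4.4 = 2.508.
The CYP1A2 pathway (13% of clearance) increases to 1.4× activity: 0.13 × 1.4 = 0.182.
The remaining 30% of clearance is unaffected.
Relative clearance = 2.508 + 0.182 + 0.3 = 2.99.
New steady-state plasma level = 68.5 / 2.99 = 22.9 mg/L (concentration scales inversely with clearance).

22.9 mg/L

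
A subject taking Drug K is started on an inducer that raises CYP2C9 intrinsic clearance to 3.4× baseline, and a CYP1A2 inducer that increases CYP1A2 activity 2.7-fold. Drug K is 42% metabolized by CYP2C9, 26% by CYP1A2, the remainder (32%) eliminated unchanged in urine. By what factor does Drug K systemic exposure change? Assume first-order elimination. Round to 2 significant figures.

The CYP2C9 pathway (42% of clearance) is boosted to 3.4× activity: 0.42 × 3.4 = 1.428.
The CYP1A2 pathway (26% of clearance) increases to 2.7× activity: 0.26 × 2.7 = 0.702.
Non-CYP routes (32%) are unchanged.
New clearance relative to baseline: 1.428 + 0.702 + 0.32 = 2.45.
Because systemic exposure varies inversely with clearance, the combined effect is 1 / 2.45 = 0.41.

0.41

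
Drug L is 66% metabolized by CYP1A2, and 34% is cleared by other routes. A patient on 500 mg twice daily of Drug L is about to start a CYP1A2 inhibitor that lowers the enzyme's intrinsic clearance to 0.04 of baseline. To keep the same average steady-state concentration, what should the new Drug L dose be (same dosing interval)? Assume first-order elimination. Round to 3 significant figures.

183 mg

The CYP1A2 pathway (66% of clearance) falls to 0.04× activity: 0.66 × 0.04 = 0.0264.
Non-CYP routes (34%) are unchanged.
Relative clearance = 0.0264 + 0.34 = 0.3664.
To maintain the same steady-state level, dose must scale with clearance: new dose = 500 × 0.3664 = 183 mg.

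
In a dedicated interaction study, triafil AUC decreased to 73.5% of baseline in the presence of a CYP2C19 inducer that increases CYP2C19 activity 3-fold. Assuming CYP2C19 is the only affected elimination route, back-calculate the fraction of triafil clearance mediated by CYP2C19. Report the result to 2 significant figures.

0.18

CL'/CL = 1 / 0.735 = 1.361
3·fm + (1 − fm) = 1.361
fm = (1.361 − 1) / (3 − 1) = 0.18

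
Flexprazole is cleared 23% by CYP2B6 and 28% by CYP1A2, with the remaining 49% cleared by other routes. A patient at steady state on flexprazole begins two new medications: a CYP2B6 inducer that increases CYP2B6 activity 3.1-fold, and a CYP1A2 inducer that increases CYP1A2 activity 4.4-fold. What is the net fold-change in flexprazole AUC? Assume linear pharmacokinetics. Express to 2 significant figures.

0.41

The CYP2B6 pathway (23% of clearance) increases to 3.1× activity: 0.23 × 3.1 = 0.713.
The CYP1A2 pathway (28% of clearance) increases to 4.4× activity: 0.28 × 4.4 = 1.232.
Non-CYP routes (49%) are unchanged.
New clearance relative to baseline: 0.713 + 1.232 + 0.49 = 2.435.
Net AUC ratio = 1 / 2.435 = 0.41.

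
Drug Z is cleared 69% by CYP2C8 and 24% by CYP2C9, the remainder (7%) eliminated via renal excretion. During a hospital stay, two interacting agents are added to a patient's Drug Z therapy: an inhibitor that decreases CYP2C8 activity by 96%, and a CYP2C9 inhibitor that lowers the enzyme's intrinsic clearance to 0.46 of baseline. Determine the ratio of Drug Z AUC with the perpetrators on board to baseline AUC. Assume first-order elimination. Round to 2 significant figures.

4.8

CYP2C8: 0.69 × 0.04 = 0.0276
CYP2C9: 0.24 × 0.46 = 0.1104
Other: 0.07 (unchanged)
CL_new/CL_old = 0.0276 + 0.1104 + 0.07 = 0.208.
Net AUC ratio = 1 / 0.208 = 4.8.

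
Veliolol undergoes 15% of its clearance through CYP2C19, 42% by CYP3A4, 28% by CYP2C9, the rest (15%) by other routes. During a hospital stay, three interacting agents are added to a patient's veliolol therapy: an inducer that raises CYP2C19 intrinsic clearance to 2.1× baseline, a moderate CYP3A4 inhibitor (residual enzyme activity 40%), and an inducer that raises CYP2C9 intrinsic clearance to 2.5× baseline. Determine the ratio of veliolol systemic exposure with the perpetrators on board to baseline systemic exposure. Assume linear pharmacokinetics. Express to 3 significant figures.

The CYP2C19 pathway (15% of clearance) increases to 2.1× activity: 0.15 × 2.1 = 0.315.
The CYP3A4 pathway (42% of clearance) is reduced to 0.4× activity: 0.42 × 0.4 = 0.168.
The CYP2C9 pathway (28% of clearance) increases to 2.5× activity: 0.28 × 2.5 = 0.7.
Non-CYP routes (15%) are unchanged.
CL_new/CL_old = 0.315 + 0.168 + 0.7 + 0.15 = 1.333.
Net systemic exposure ratio = 1 / 1.333 = 0.750.

0.750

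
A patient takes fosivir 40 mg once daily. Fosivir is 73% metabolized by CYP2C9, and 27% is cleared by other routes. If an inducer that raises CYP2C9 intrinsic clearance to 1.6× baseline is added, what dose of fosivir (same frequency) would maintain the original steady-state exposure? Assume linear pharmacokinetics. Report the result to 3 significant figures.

57.5 mg

CYP2C9: 0.73 × 1.6 = 1.168
Other: 0.27 (unchanged)
Relative clearance = 1.168 + 0.27 = 1.438.
Css,avg = (dose rate)/CL, so holding Css fixed requires dose ∝ CL: 40 × 1.438 = 57.5 mg.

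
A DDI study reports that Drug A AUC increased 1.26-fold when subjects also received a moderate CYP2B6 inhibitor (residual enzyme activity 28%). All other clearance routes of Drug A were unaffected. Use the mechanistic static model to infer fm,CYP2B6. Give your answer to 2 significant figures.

0.29

Let x = fm,CYP2B6. Because AUC ∝ 1/CL, relative clearance fell to 1/1.26 = 0.7937.
Setting x·0.28 + (1 − x) = 0.7937 and solving: x = (0.7937 − 1)/(0.28 − 1) = 0.29.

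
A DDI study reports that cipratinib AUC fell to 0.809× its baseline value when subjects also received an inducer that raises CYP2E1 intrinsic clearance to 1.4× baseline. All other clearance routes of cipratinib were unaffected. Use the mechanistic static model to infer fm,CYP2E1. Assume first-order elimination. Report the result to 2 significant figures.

0.59

Let x = fm,CYP2E1. Because AUC ∝ 1/CL, relative clearance rose to 1/0.809 = 1.236.
Setting x·1.4 + (1 − x) = 1.236 and solving: x = (1.236 − 1)/(1.4 − 1) = 0.59.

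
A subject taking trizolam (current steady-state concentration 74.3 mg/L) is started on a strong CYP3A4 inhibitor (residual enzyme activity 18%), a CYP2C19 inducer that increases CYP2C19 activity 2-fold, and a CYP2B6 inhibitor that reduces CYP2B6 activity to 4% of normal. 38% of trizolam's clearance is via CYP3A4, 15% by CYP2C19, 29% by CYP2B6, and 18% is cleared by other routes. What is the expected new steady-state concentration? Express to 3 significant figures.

CYP3A4: 0.38 × 0.18 = 0.0684
CYP2C19: 0.15 × 2 = 0.3
CYP2B6: 0.29 × 0.04 = 0.0116
Other: 0.18 (unchanged)
New clearance relative to baseline: 0.0684 + 0.3 + 0.0116 + 0.18 = 0.56.
New steady-state concentration = 74.3 / 0.56 = 133 mg/L (concentration scales inversely with clearance).

133 mg/L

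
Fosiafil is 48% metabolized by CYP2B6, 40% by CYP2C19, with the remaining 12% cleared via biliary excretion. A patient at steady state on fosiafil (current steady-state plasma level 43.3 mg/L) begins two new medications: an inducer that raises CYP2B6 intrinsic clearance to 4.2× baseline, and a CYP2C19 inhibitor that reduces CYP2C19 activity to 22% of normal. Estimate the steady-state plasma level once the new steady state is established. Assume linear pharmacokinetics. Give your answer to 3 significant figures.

19.5 mg/L

CYP2B6: 0.48 × 4.2 = 2.016
CYP2C19: 0.4 × 0.22 = 0.088
Other: 0.12 (unchanged)
Relative clearance = 2.016 + 0.088 + 0.12 = 2.224.
Steady-state plasma level ∝ 1/CL: new value = 43.3 / 2.224 = 19.5 mg/L.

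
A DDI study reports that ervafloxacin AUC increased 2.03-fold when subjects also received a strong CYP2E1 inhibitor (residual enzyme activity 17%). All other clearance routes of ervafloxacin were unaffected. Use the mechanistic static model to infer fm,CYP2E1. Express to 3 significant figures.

Write x for the fraction cleared via CYP2E1. The observed AUC change means clearance fell to 1/2.03 = 0.4926 of baseline.
Only the CYP2E1 route changed, so 0.4926 = x·0.17 + (1 − x), giving x = 0.611.

0.611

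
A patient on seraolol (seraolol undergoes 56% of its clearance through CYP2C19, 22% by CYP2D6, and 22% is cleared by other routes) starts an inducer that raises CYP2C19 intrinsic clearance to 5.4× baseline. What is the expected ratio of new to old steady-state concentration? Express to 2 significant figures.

0.29

The CYP2C19 pathway (56% of clearance) rises to 5.4× activity: 0.56 × 5.4 = 3.024.
CYP2D6 (22%) and the residual 22% are unaffected.
Relative clearance = 3.024 + 0.22 + 0.22 = 3.464.
Steady-state concentration ratio = CL_old/CL_new = 1 / 3.464 = 0.29.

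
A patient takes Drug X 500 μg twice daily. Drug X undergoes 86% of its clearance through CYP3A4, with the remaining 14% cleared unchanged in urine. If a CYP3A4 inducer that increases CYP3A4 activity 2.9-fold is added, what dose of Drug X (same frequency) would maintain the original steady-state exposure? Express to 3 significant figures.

1.32 × 10³ μg

CYP3A4: 0.86 × 2.9 = 2.494
Other: 0.14 (unchanged)
Relative clearance = 2.494 + 0.14 = 2.634.
Exposure is unchanged when dose changes in proportion to clearance. New dose = 500 μg × 2.634 = 1.32 × 10³ μg.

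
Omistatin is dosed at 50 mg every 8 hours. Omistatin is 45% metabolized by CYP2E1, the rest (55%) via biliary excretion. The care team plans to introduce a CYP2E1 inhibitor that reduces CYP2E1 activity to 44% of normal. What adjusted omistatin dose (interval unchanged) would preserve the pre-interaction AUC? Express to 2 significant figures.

37 mg

The CYP2E1 pathway (45% of clearance) is reduced to 0.44× activity: 0.45 × 0.44 = 0.198.
Non-CYP routes (55%) are unchanged.
Relative clearance = 0.198 + 0.55 = 0.748.
Exposure is unchanged when dose changes in proportion to clearance. New dose = 50 mg × 0.748 = 37 mg.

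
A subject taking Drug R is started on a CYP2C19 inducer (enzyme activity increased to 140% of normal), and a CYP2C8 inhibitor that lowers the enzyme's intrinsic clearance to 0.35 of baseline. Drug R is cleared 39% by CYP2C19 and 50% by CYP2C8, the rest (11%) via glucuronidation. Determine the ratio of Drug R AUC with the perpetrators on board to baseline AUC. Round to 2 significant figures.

1.2

CYP2C19: 0.39 × 1.4 = 0.546
CYP2C8: 0.5 × 0.35 = 0.175
Other: 0.11 (unchanged)
CL_new/CL_old = 0.546 + 0.175 + 0.11 = 0.831.
Because AUC varies inversely with clearance, the combined effect is 1 / 0.831 = 1.2.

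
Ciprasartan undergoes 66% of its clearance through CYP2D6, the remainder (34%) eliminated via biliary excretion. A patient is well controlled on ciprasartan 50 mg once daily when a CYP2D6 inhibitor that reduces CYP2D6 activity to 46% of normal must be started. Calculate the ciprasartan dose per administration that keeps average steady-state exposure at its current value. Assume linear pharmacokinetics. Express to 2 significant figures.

The CYP2D6 pathway (66% of clearance) is reduced to 0.46× activity: 0.66 × 0.46 = 0.3036.
Non-CYP routes (34%) are unchanged.
CL_new/CL_old = 0.3036 + 0.34 = 0.6436.
To maintain the same steady-state level, dose must scale with clearance: new dose = 50 × 0.6436 = 32 mg.

32 mg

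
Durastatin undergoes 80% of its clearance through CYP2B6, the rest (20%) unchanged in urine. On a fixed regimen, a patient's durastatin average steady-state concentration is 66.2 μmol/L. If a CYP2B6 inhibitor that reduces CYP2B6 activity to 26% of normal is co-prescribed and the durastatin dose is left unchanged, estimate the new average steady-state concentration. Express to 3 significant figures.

CYP2B6: 0.8 × 0.26 = 0.208
Other: 0.2 (unchanged)
CL_new/CL_old = 0.208 + 0.2 = 0.408.
Average steady-state concentration ∝ 1/CL, so new value = 66.2 / 0.408 = 162 μmol/L.

162 μmol/L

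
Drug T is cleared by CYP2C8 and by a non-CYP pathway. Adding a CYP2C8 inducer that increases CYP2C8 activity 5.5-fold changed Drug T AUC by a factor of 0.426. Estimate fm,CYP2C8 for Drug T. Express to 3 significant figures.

Call the CYP2C8 fraction fm. After the interaction, CL_new/CL_old = fm × 5.5 + (1 − fm).
AUC ratio = 1 / (new CL fraction), so new CL fraction = 1 / 0.426 = 2.347.
fm × 5.5 + 1 − fm = 2.347  ⇒  fm × (5.5 − 1) = 1.347  ⇒  fm = 0.299.

0.299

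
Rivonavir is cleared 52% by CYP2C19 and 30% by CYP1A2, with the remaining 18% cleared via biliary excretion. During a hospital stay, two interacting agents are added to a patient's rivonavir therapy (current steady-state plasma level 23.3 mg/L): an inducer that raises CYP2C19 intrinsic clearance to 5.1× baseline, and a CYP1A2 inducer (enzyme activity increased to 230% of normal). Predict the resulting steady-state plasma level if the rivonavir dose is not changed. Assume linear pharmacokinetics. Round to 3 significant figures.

6.62 mg/L

The CYP2C19 pathway (52% of clearance) rises to 5.1× activity: 0.52 × 5.1 = 2.652.
The CYP1A2 pathway (30% of clearance) rises to 2.3× activity: 0.3 × 2.3 = 0.69.
The remaining 18% of clearance is unaffected.
New clearance relative to baseline: 2.652 + 0.69 + 0.18 = 3.522.
Steady-state plasma level ∝ 1/CL: new value = 23.3 / 3.522 = 6.62 mg/L.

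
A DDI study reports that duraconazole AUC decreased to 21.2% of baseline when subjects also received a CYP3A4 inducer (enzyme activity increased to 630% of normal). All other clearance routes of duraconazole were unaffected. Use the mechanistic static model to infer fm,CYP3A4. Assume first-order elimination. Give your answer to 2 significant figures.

CL'/CL = 1 / 0.212 = 4.717
6.3·fm + (1 − fm) = 4.717
fm = (4.717 − 1) / (6.3 − 1) = 0.70

0.70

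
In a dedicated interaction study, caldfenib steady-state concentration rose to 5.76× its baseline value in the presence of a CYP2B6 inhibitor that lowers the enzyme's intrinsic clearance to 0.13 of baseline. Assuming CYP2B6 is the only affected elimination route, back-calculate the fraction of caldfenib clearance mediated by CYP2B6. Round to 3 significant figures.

CL'/CL = 1 / 5.76 = 0.1736
0.13·fm + (1 − fm) = 0.1736
fm = (0.1736 − 1) / (0.13 − 1) = 0.950

0.950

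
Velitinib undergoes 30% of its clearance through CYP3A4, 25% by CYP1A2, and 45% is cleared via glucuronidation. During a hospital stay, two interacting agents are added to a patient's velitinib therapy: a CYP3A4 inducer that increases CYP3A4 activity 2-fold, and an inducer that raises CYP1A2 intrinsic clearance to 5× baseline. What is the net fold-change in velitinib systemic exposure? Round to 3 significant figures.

0.435

CYP3A4: 0.3 × 2 = 0.6
CYP1A2: 0.25 × 5 = 1.25
Other: 0.45 (unchanged)
Relative clearance = 0.6 + 1.25 + 0.45 = 2.3.
Because systemic exposure varies inversely with clearance, the combined effect is 1 / 2.3 = 0.435.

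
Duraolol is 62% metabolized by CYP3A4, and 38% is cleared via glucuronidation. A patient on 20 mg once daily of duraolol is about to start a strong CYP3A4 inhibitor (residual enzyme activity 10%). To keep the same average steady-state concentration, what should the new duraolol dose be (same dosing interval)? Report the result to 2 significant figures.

8.8 mg

The CYP3A4 pathway (62% of clearance) falls to 0.1× activity: 0.62 × 0.1 = 0.062.
Non-CYP routes (38%) are unchanged.
New clearance relative to baseline: 0.062 + 0.38 = 0.442.
To maintain the same steady-state level, dose must scale with clearance: new dose = 20 × 0.442 = 8.8 mg.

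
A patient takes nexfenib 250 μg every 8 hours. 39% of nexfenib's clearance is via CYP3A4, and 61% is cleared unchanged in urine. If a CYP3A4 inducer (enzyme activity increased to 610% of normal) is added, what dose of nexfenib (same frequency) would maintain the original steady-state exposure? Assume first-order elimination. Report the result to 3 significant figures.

747 μg

The CYP3A4 pathway (39% of clearance) rises to 6.1× activity: 0.39 × 6.1 = 2.379.
Non-CYP routes (61%) are unchanged.
CL_new/CL_old = 2.379 + 0.61 = 2.989.
To maintain the same steady-state level, dose must scale with clearance: new dose = 250 × 2.989 = 747 μg.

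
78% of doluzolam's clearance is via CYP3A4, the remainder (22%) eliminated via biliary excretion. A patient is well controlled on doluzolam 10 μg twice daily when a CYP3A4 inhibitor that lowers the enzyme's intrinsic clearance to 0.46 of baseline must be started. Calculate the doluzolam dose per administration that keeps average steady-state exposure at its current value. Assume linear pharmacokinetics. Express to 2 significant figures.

The CYP3A4 pathway (78% of clearance) is reduced to 0.46× activity: 0.78 × 0.46 = 0.3588.
The remaining 22% of clearance is unaffected.
CL_new/CL_old = 0.3588 + 0.22 = 0.5788.
To maintain the same steady-state level, dose must scale with clearance: new dose = 10 × 0.5788 = 5.8 μg.

5.8 μg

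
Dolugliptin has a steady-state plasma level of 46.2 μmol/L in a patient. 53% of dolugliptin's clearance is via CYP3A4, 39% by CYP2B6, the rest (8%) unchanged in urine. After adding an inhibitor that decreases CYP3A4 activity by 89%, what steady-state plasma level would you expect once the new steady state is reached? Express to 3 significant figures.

CYP3A4: 0.53 × 0.11 = 0.0583
CYP2B6: 0.39 (unchanged)
Other: 0.08 (unchanged)
Relative clearance = 0.0583 + 0.39 + 0.08 = 0.5283.
Steady-state plasma level ∝ 1/CL, so new value = 46.2 / 0.5283 = 87.5 μmol/L.

87.5 μmol/L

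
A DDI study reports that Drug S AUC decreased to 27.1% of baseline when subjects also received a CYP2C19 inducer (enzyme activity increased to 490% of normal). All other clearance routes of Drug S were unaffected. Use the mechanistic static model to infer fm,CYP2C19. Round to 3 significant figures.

0.690

Write x for the fraction cleared via CYP2C19. The observed AUC change means clearance rose to 1/0.271 = 3.69 of baseline.
Setting x·4.9 + (1 − x) = 3.69 and solving: x = (3.69 − 1)/(4.9 − 1) = 0.690.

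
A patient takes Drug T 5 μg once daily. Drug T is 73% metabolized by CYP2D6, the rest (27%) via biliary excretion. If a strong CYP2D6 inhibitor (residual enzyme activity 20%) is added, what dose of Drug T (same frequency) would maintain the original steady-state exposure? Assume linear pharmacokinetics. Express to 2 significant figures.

The CYP2D6 pathway (73% of clearance) drops to 0.2× activity: 0.73 × 0.2 = 0.146.
Non-CYP routes (27%) are unchanged.
Relative clearance = 0.146 + 0.27 = 0.416.
Exposure is unchanged when dose changes in proportion to clearance. New dose = 5 μg × 0.416 = 2.1 μg.

2.1 μg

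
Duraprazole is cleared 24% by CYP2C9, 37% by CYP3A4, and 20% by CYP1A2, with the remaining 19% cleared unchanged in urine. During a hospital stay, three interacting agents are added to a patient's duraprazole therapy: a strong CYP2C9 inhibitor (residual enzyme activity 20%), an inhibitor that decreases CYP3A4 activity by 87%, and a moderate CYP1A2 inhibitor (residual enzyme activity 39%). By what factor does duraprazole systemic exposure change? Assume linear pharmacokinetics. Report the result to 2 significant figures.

CYP2C9: 0.24 × 0.2 = 0.048
CYP3A4: 0.37 × 0.13 = 0.0481
CYP1A2: 0.2 × 0.39 = 0.078
Other: 0.19 (unchanged)
CL_new/CL_old = 0.048 + 0.0481 + 0.078 + 0.19 = 0.3641.
Systemic exposure ∝ 1/CL: fold-change = 1 / 0.3641 = 2.7.

2.7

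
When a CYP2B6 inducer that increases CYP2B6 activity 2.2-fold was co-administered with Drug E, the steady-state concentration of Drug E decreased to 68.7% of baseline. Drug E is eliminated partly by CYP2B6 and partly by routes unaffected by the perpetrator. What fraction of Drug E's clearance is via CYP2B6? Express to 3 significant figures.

0.380

Write x for the fraction cleared via CYP2B6. The observed steady-state concentration change means clearance rose to 1/0.687 = 1.456 of baseline.
Only the CYP2B6 route changed, so 1.456 = x·2.2 + (1 − x), giving x = 0.380.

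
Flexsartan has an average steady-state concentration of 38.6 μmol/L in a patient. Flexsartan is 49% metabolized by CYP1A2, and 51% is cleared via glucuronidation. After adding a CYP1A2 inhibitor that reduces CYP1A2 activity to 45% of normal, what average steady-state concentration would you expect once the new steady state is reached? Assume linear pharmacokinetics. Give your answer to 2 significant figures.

53 μmol/L

The CYP1A2 pathway (49% of clearance) falls to 0.45× activity: 0.49 × 0.45 = 0.2205.
The remaining 51% of clearance is unaffected.
Relative clearance = 0.2205 + 0.51 = 0.7305.
Average steady-state concentration ∝ 1/CL, so new value = 38.6 / 0.7305 = 53 μmol/L.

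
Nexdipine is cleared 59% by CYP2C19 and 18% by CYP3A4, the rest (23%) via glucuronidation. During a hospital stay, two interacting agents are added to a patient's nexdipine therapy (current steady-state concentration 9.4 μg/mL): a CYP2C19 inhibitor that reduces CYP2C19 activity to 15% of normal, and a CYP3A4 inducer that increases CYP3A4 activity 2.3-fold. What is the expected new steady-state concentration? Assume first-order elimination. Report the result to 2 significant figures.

13 μg/mL

The CYP2C19 pathway (59% of clearance) is reduced to 0.15× activity: 0.59 × 0.15 = 0.0885.
The CYP3A4 pathway (18% of clearance) rises to 2.3× activity: 0.18 × 2.3 = 0.414.
Non-CYP routes (23%) are unchanged.
Relative clearance = 0.0885 + 0.414 + 0.23 = 0.7325.
Steady-state concentration ∝ 1/CL: new value = 9.4 / 0.7325 = 13 μg/mL.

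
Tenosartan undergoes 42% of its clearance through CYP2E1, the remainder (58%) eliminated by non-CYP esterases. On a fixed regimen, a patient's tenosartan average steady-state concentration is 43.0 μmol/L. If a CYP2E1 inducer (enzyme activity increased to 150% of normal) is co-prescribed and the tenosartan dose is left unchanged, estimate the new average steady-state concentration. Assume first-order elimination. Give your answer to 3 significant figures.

35.5 μmol/L

CYP2E1: 0.42 × 1.5 = 0.63
Other: 0.58 (unchanged)
CL_new/CL_old = 0.63 + 0.58 = 1.21.
Average steady-state concentration ∝ 1/CL, so new value = 43.0 / 1.21 = 35.5 μmol/L.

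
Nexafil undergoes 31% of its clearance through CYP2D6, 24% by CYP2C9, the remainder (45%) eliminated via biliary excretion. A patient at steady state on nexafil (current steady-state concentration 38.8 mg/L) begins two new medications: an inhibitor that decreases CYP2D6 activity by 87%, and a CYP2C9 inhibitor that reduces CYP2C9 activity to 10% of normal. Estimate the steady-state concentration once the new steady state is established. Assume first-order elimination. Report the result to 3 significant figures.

The CYP2D6 pathway (31% of clearance) is reduced to 0.13× activity: 0.31 × 0.13 = 0.0403.
The CYP2C9 pathway (24% of clearance) falls to 0.1× activity: 0.24 × 0.1 = 0.024.
Non-CYP routes (45%) are unchanged.
Relative clearance = 0.0403 + 0.024 + 0.45 = 0.5143.
Steady-state concentration ∝ 1/CL: new value = 38.8 / 0.5143 = 75.4 mg/L.

75.4 mg/L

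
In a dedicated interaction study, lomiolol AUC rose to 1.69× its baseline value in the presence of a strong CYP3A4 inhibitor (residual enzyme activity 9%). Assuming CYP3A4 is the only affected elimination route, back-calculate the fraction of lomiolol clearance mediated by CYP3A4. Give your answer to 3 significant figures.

CL'/CL = 1 / 1.69 = 0.5917
0.09·fm + (1 − fm) = 0.5917
fm = (0.5917 − 1) / (0.09 − 1) = 0.449

0.449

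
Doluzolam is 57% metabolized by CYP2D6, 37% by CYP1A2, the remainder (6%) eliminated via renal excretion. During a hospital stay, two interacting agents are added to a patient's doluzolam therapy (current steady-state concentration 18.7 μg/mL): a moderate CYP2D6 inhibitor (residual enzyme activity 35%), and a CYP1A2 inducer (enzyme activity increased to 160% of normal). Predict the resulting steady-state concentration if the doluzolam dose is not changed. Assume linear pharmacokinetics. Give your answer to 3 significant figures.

CYP2D6: 0.57 × 0.35 = 0.1995
CYP1A2: 0.37 × 1.6 = 0.592
Other: 0.06 (unchanged)
Relative clearance = 0.1995 + 0.592 + 0.06 = 0.8515.
Steady-state concentration ∝ 1/CL: new value = 18.7 / 0.8515 = 22.0 μg/mL.

22.0 μg/mL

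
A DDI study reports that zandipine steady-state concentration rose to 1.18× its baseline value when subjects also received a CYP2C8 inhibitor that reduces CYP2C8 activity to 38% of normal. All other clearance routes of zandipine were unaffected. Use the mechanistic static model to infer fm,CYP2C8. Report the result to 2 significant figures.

CL'/CL = 1 / 1.18 = 0.8475
0.38·fm + (1 − fm) = 0.8475
fm = (0.8475 − 1) / (0.38 − 1) = 0.25

0.25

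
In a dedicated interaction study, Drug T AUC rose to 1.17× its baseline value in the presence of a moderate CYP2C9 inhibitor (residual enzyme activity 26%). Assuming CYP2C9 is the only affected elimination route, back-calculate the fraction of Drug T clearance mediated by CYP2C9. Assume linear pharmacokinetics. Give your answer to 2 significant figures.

Write x for the fraction cleared via CYP2C9. The observed AUC change means clearance fell to 1/1.17 = 0.8547 of baseline.
Only the CYP2C9 route changed, so 0.8547 = x·0.26 + (1 − x), giving x = 0.20.

0.20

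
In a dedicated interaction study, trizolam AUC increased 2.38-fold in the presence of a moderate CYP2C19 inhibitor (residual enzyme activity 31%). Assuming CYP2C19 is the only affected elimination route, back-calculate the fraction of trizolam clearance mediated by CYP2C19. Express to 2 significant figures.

CL'/CL = 1 / 2.38 = 0.4202
0.31·fm + (1 − fm) = 0.4202
fm = (0.4202 − 1) / (0.31 − 1) = 0.84

0.84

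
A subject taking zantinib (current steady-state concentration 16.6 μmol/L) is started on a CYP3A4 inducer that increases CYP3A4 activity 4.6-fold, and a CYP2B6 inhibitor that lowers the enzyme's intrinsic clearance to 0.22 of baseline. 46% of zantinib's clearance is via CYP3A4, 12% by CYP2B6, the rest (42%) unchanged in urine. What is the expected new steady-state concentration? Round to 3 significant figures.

The CYP3A4 pathway (46% of clearance) rises to 4.6× activity: 0.46 × 4.6 = 2.116.
The CYP2B6 pathway (12% of clearance) drops to 0.22× activity: 0.12 × 0.22 = 0.0264.
The remaining 42% of clearance is unaffected.
New clearance relative to baseline: 2.116 + 0.0264 + 0.42 = 2.5624.
Steady-state concentration ∝ 1/CL: new value = 16.6 / 2.5624 = 6.48 μmol/L.

6.48 μmol/L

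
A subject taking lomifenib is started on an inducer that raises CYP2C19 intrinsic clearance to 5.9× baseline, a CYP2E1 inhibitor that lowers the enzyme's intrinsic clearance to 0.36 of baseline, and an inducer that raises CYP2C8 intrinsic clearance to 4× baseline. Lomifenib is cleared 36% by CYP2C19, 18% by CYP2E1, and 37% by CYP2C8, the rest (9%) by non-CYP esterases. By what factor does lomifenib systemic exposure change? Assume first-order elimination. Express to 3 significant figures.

0.266

The CYP2C19 pathway (36% of clearance) increases to 5.9× activity: 0.36 × 5.9 = 2.124.
The CYP2E1 pathway (18% of clearance) falls to 0.36× activity: 0.18 × 0.36 = 0.0648.
The CYP2C8 pathway (37% of clearance) is boosted to 4× activity: 0.37 × 4 = 1.48.
The remaining 9% of clearance is unaffected.
Relative clearance = 2.124 + 0.0648 + 1.48 + 0.09 = 3.7588.
Net systemic exposure ratio = 1 / 3.7588 = 0.266.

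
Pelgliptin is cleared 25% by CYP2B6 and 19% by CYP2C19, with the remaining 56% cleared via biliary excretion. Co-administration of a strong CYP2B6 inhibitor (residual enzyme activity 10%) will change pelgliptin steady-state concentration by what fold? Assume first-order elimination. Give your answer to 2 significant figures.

1.3

CYP2B6: 0.25 × 0.1 = 0.025
CYP2C19: 0.19 (unchanged)
Other: 0.56 (unchanged)
Relative clearance = 0.025 + 0.19 + 0.56 = 0.775.
Since steady-state concentration ∝ 1/CL, the ratio is 1 / 0.775 = 1.3.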